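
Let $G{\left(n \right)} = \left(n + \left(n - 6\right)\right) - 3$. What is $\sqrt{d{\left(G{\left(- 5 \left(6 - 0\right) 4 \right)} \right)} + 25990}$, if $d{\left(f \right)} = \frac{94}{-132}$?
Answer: $\frac{\sqrt{113209338}}{66} \approx 161.21$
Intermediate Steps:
$G{\left(n \right)} = -9 + 2 n$ ($G{\left(n \right)} = \left(n + \left(n - 6\right)\right) - 3 = \left(n + \left(-6 + n\right)\right) - 3 = \left(-6 + 2 n\right) - 3 = -9 + 2 n$)
$d{\left(f \right)} = - \frac{47}{66}$ ($d{\left(f \right)} = 94 \left(- \frac{1}{132}\right) = - \frac{47}{66}$)
$\sqrt{d{\left(G{\left(- 5 \left(6 - 0\right) 4 \right)} \right)} + 25990} = \sqrt{- \frac{47}{66} + 25990} = \sqrt{\frac{1715293}{66}} = \frac{\sqrt{113209338}}{66}$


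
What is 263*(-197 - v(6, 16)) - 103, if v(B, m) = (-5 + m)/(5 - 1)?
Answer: -210549/4 ≈ -52637.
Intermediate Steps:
v(B, m) = -5/4 + m/4 (v(B, m) = (-5 + m)/4 = (-5 + m)*(¼) = -5/4 + m/4)
263*(-197 - v(6, 16)) - 103 = 263*(-197 - (-5/4 + (¼)*16)) - 103 = 263*(-197 - (-5/4 + 4)) - 103 = 263*(-197 - 1*11/4) - 103 = 263*(-197 - 11/4) - 103 = 263*(-799/4) - 103 = -210137/4 - 103 = -210549/4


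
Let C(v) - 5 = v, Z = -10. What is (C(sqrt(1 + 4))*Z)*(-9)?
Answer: 450 + 90*sqrt(5) ≈ 651.25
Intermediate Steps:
C(v) = 5 + v
(C(sqrt(1 + 4))*Z)*(-9) = ((5 + sqrt(1 + 4))*(-10))*(-9) = ((5 + sqrt(5))*(-10))*(-9) = (-50 - 10*sqrt(5))*(-9) = 450 + 90*sqrt(5)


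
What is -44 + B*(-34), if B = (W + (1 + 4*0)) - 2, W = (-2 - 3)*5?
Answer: 840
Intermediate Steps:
W = -25 (W = -5*5 = -25)
B = -26 (B = (-25 + (1 + 4*0)) - 2 = (-25 + (1 + 0)) - 2 = (-25 + 1) - 2 = -24 - 2 = -26)
-44 + B*(-34) = -44 - 26*(-34) = -44 + 884 = 840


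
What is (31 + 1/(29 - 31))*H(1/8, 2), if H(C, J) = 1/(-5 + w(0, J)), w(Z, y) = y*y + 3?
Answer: 61/4 ≈ 15.250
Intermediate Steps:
w(Z, y) = 3 + y² (w(Z, y) = y² + 3 = 3 + y²)
H(C, J) = 1/(-2 + J²) (H(C, J) = 1/(-5 + (3 + J²)) = 1/(-2 + J²))
(31 + 1/(29 - 31))*H(1/8, 2) = (31 + 1/(29 - 31))/(-2 + 2²) = (31 + 1/(-2))/(-2 + 4) = (31 - ½)/2 = (61/2)*(½) = 61/4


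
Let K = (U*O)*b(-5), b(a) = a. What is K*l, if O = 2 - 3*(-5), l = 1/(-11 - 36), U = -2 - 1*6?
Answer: -680/47 ≈ -14.468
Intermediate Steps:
U = -8 (U = -2 - 6 = -8)
l = -1/47 (l = 1/(-47) = -1/47 ≈ -0.021277)
O = 17 (O = 2 + 15 = 17)
K = 680 (K = -8*17*(-5) = -136*(-5) = 680)
K*l = 680*(-1/47) = -680/47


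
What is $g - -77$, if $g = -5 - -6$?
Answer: $78$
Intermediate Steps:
$g = 1$ ($g = -5 + 6 = 1$)
$g - -77 = 1 - -77 = 1 + 77 = 78$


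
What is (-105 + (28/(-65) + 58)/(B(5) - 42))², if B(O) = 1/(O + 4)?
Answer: 6794900530209/600495025 ≈ 11316.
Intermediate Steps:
B(O) = 1/(4 + O)
(-105 + (28/(-65) + 58)/(B(5) - 42))² = (-105 + (28/(-65) + 58)/(1/(4 + 5) - 42))² = (-105 + (28*(-1/65) + 58)/(1/9 - 42))² = (-105 + (-28/65 + 58)/(⅑ - 42))² = (-105 + 3742/(65*(-377/9)))² = (-105 + (3742/65)*(-9/377))² = (-105 - 33678/24505)² = (-2606703/24505)² = 6794900530209/600495025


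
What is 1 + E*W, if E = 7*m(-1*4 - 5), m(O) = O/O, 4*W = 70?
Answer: 247/2 ≈ 123.50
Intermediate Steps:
W = 35/2 (W = (1/4)*70 = 35/2 ≈ 17.500)
m(O) = 1
E = 7 (E = 7*1 = 7)
1 + E*W = 1 + 7*(35/2) = 1 + 245/2 = 247/2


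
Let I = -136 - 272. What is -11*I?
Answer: 4488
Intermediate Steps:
I = -408
-11*I = -11*(-408) = 4488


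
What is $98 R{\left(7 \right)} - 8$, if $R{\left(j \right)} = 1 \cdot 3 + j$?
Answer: $972$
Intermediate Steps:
$R{\left(j \right)} = 3 + j$
$98 R{\left(7 \right)} - 8 = 98 \left(3 + 7\right) - 8 = 98 \cdot 10 - 8 = 980 - 8 = 972$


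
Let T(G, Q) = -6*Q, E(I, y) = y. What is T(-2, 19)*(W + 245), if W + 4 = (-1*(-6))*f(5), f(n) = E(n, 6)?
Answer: -31578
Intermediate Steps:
f(n) = 6
W = 32 (W = -4 - 1*(-6)*6 = -4 + 6*6 = -4 + 36 = 32)
T(-2, 19)*(W + 245) = (-6*19)*(32 + 245) = -114*277 = -31578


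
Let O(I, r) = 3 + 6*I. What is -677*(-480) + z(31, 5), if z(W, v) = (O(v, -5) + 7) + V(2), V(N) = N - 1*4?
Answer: 324998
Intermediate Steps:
V(N) = -4 + N (V(N) = N - 4 = -4 + N)
z(W, v) = 8 + 6*v (z(W, v) = ((3 + 6*v) + 7) + (-4 + 2) = (10 + 6*v) - 2 = 8 + 6*v)
-677*(-480) + z(31, 5) = -677*(-480) + (8 + 6*5) = 324960 + (8 + 30) = 324960 + 38 = 324998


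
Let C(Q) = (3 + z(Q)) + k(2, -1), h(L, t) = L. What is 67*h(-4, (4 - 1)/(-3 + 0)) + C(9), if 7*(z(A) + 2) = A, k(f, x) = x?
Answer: -1867/7 ≈ -266.71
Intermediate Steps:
z(A) = -2 + A/7
C(Q) = Q/7 (C(Q) = (3 + (-2 + Q/7)) - 1 = (1 + Q/7) - 1 = Q/7)
67*h(-4, (4 - 1)/(-3 + 0)) + C(9) = 67*(-4) + (⅐)*9 = -268 + 9/7 = -1867/7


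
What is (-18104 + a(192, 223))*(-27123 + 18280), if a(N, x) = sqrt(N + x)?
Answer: 160093672 - 8843*sqrt(415) ≈ 1.5991e+8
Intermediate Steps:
(-18104 + a(192, 223))*(-27123 + 18280) = (-18104 + sqrt(192 + 223))*(-27123 + 18280) = (-18104 + sqrt(415))*(-8843) = 160093672 - 8843*sqrt(415)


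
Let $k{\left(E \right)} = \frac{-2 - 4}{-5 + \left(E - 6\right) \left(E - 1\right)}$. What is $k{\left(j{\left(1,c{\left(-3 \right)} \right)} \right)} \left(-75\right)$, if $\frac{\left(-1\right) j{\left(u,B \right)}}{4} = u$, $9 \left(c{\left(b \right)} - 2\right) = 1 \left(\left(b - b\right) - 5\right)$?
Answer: $10$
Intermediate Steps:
$c{\left(b \right)} = \frac{13}{9}$ ($c{\left(b \right)} = 2 + \frac{1 \left(\left(b - b\right) - 5\right)}{9} = 2 + \frac{1 \left(0 - 5\right)}{9} = 2 + \frac{1 \left(-5\right)}{9} = 2 + \frac{1}{9} \left(-5\right) = 2 - \frac{5}{9} = \frac{13}{9}$)
$j{\left(u,B \right)} = - 4 u$
$k{\left(E \right)} = - \frac{6}{-5 + \left(-1 + E\right) \left(-6 + E\right)}$ ($k{\left(E \right)} = - \frac{6}{-5 + \left(-6 + E\right) \left(-1 + E\right)} = - \frac{6}{-5 + \left(-1 + E\right) \left(-6 + E\right)}$)
$k{\left(j{\left(1,c{\left(-3 \right)} \right)} \right)} \left(-75\right) = - \frac{6}{1 + \left(\left(-4\right) 1\right)^{2} - 7 \left(\left(-4\right) 1\right)} \left(-75\right) = - \frac{6}{1 + \left(-4\right)^{2} - -28} \left(-75\right) = - \frac{6}{1 + 16 + 28} \left(-75\right) = - \frac{6}{45} \left(-75\right) = \left(-6\right) \frac{1}{45} \left(-75\right) = \left(- \frac{2}{15}\right) \left(-75\right) = 10$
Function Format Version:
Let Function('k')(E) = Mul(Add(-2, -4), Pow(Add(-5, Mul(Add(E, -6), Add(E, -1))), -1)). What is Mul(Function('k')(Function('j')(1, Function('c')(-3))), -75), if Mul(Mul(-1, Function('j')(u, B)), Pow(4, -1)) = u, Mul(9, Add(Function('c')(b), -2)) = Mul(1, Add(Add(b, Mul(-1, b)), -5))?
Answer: 10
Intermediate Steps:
Function('c')(b) = Rational(13, 9) (Function('c')(b) = Add(2, Mul(Rational(1, 9), Mul(1, Add(Add(b, Mul(-1, b)), -5)))) = Add(2, Mul(Rational(1, 9), Mul(1, Add(0, -5)))) = Add(2, Mul(Rational(1, 9), Mul(1, -5))) = Add(2, Mul(Rational(1, 9), -5)) = Add(2, Rational(-5, 9)) = Rational(13, 9))
Function('j')(u, B) = Mul(-4, u)
Function('k')(E) = Mul(-6, Pow(Add(-5, Mul(Add(-1, E), Add(-6, E))), -1)) (Function('k')(E) = Mul(-6, Pow(Add(-5, Mul(Add(-6, E), Add(-1, E))), -1)) = Mul(-6, Pow(Add(-5, Mul(Add(-1, E), Add(-6, E))), -1)))
Mul(Function('k')(Function('j')(1, Function('c')(-3))), -75) = Mul(Mul(-6, Pow(Add(1, Pow(Mul(-4, 1), 2), Mul(-7, Mul(-4, 1))), -1)), -75) = Mul(Mul(-6, Pow(Add(1, Pow(-4, 2), Mul(-7, -4)), -1)), -75) = Mul(Mul(-6, Pow(Add(1, 16, 28), -1)), -75) = Mul(Mul(-6, Pow(45, -1)), -75) = Mul(Mul(-6, Rational(1, 45)), -75) = Mul(Rational(-2, 15), -75) = 10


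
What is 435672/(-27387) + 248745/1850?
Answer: 133475247/1125910 ≈ 118.55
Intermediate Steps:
435672/(-27387) + 248745/1850 = 435672*(-1/27387) + 248745*(1/1850) = -48408/3043 + 49749/370 = 133475247/1125910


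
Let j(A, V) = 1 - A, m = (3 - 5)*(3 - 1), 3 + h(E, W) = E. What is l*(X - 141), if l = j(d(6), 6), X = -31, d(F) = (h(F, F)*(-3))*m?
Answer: 6020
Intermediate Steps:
h(E, W) = -3 + E
m = -4 (m = -2*2 = -4)
d(F) = -36 + 12*F (d(F) = ((-3 + F)*(-3))*(-4) = (9 - 3*F)*(-4) = -36 + 12*F)
l = -35 (l = 1 - (-36 + 12*6) = 1 - (-36 + 72) = 1 - 1*36 = 1 - 36 = -35)
l*(X - 141) = -35*(-31 - 141) = -35*(-172) = 6020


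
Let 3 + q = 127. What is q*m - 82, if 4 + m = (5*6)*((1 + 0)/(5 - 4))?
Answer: 3142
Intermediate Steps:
q = 124 (q = -3 + 127 = 124)
m = 26 (m = -4 + (5*6)*((1 + 0)/(5 - 4)) = -4 + 30*(1/1) = -4 + 30*(1*1) = -4 + 30*1 = -4 + 30 = 26)
q*m - 82 = 124*26 - 82 = 3224 - 82 = 3142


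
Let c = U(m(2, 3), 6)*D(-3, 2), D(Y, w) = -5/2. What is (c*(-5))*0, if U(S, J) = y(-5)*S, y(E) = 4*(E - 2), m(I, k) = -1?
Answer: 0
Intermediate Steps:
y(E) = -8 + 4*E (y(E) = 4*(-2 + E) = -8 + 4*E)
D(Y, w) = -5/2 (D(Y, w) = -5*½ = -5/2)
U(S, J) = -28*S (U(S, J) = (-8 + 4*(-5))*S = (-8 - 20)*S = -28*S)
c = -70 (c = -28*(-1)*(-5/2) = 28*(-5/2) = -70)
(c*(-5))*0 = -70*(-5)*0 = 350*0 = 0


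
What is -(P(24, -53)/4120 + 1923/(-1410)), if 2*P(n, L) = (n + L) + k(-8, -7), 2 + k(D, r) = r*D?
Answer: 527009/387280 ≈ 1.3608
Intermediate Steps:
k(D, r) = -2 + D*r (k(D, r) = -2 + r*D = -2 + D*r)
P(n, L) = 27 + L/2 + n/2 (P(n, L) = ((n + L) + (-2 - 8*(-7)))/2 = ((L + n) + (-2 + 56))/2 = ((L + n) + 54)/2 = (54 + L + n)/2 = 27 + L/2 + n/2)
-(P(24, -53)/4120 + 1923/(-1410)) = -((27 + (½)*(-53) + (½)*24)/4120 + 1923/(-1410)) = -((27 - 53/2 + 12)*(1/4120) + 1923*(-1/1410)) = -((25/2)*(1/4120) - 641/470) = -(5/1648 - 641/470) = -1*(-527009/387280) = 527009/387280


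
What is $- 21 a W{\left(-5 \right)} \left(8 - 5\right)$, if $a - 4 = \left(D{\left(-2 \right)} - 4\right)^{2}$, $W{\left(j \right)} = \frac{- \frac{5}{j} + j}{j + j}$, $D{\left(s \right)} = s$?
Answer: $-1008$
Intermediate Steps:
$W{\left(j \right)} = \frac{j - \frac{5}{j}}{2 j}$
$a = 40$ ($a = 4 + \left(-2 - 4\right)^{2} = 4 + \left(-6\right)^{2} = 4 + 36 = 40$)
$- 21 a W{\left(-5 \right)} \left(8 - 5\right) = - 21 \cdot 40 \frac{-5 + \left(-5\right)^{2}}{2 \cdot 25} \left(8 - 5\right) = - 21 \cdot 40 \cdot \frac{1}{2} \cdot \frac{1}{25} \left(-5 + 25\right) \left(8 - 5\right) = - 21 \cdot 40 \cdot \frac{1}{2} \cdot \frac{1}{25} \cdot 20 \cdot 3 = - 21 \cdot 40 \cdot \frac{2}{5} \cdot 3 = \left(-21\right) 16 \cdot 3 = \left(-336\right) 3 = -1008$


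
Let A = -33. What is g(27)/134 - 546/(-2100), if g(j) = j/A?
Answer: 4678/18425 ≈ 0.25389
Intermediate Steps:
g(j) = -j/33 (g(j) = j/(-33) = j*(-1/33) = -j/33)
g(27)/134 - 546/(-2100) = -1/33*27/134 - 546/(-2100) = -9/11*1/134 - 546*(-1/2100) = -9/1474 + 13/50 = 4678/18425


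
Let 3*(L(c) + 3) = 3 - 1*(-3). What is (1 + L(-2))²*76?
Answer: 0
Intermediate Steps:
L(c) = -1 (L(c) = -3 + (3 - 1*(-3))/3 = -3 + (3 + 3)/3 = -3 + (⅓)*6 = -3 + 2 = -1)
(1 + L(-2))²*76 = (1 - 1)²*76 = 0²*76 = 0*76 = 0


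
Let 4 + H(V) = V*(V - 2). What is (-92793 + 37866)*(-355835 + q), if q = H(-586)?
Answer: 619082217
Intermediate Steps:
H(V) = -4 + V*(-2 + V) (H(V) = -4 + V*(V - 2) = -4 + V*(-2 + V))
q = 344564 (q = -4 + (-586)² - 2*(-586) = -4 + 343396 + 1172 = 344564)
(-92793 + 37866)*(-355835 + q) = (-92793 + 37866)*(-355835 + 344564) = -54927*(-11271) = 619082217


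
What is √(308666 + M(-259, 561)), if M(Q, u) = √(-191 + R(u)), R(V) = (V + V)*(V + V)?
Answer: √(308666 + √1258693) ≈ 556.59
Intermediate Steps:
R(V) = 4*V² (R(V) = (2*V)*(2*V) = 4*V²)
M(Q, u) = √(-191 + 4*u²)
√(308666 + M(-259, 561)) = √(308666 + √(-191 + 4*561²)) = √(308666 + √(-191 + 4*314721)) = √(308666 + √(-191 + 1258884)) = √(308666 + √1258693)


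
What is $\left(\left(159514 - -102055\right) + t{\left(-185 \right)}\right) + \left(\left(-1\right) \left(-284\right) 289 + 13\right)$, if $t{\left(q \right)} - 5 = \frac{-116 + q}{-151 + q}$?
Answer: $\frac{16495867}{48} \approx 3.4366 \cdot 10^{5}$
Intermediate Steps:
$t{\left(q \right)} = 5 + \frac{-116 + q}{-151 + q}$
$\left(\left(159514 - -102055\right) + t{\left(-185 \right)}\right) + \left(\left(-1\right) \left(-284\right) 289 + 13\right) = \left(\left(159514 - -102055\right) + \frac{-871 + 6 \left(-185\right)}{-151 - 185}\right) + \left(\left(-1\right) \left(-284\right) 289 + 13\right) = \left(\left(159514 + 102055\right) + \frac{-871 - 1110}{-336}\right) + \left(284 \cdot 289 + 13\right) = \left(261569 - - \frac{283}{48}\right) + \left(82076 + 13\right) = \left(261569 + \frac{283}{48}\right) + 82089 = \frac{12555595}{48} + 82089 = \frac{16495867}{48}$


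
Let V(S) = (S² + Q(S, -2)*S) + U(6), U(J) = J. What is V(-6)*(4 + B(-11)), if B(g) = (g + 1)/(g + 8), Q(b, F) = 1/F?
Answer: 330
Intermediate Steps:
V(S) = 6 + S² - S/2 (V(S) = (S² + S/(-2)) + 6 = (S² - S/2) + 6 = 6 + S² - S/2)
B(g) = (1 + g)/(8 + g)
V(-6)*(4 + B(-11)) = (6 + (-6)² - ½*(-6))*(4 + (1 - 11)/(8 - 11)) = (6 + 36 + 3)*(4 - 10/(-3)) = 45*(4 - ⅓*(-10)) = 45*(4 + 10/3) = 45*(22/3) = 330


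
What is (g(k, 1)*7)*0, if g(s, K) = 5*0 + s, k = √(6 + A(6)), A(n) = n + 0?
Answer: 0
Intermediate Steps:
A(n) = n
k = 2*√3 (k = √(6 + 6) = √12 = 2*√3 ≈ 3.4641)
g(s, K) = s (g(s, K) = 0 + s = s)
(g(k, 1)*7)*0 = ((2*√3)*7)*0 = (14*√3)*0 = 0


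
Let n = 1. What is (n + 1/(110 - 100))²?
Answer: 121/100 ≈ 1.2100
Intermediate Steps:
(n + 1/(110 - 100))² = (1 + 1/(110 - 100))² = (1 + 1/10)² = (1 + ⅒)² = (11/10)² = 121/100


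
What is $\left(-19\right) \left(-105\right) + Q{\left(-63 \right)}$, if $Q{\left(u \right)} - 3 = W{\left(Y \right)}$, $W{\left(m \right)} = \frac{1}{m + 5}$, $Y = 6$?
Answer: $\frac{21979}{11} \approx 1998.1$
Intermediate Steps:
$W{\left(m \right)} = \frac{1}{5 + m}$
$Q{\left(u \right)} = \frac{34}{11}$ ($Q{\left(u \right)} = 3 + \frac{1}{5 + 6} = 3 + \frac{1}{11} = \frac{34}{11}$)
$\left(-19\right) \left(-105\right) + Q{\left(-63 \right)} = \left(-19\right) \left(-105\right) + \frac{34}{11} = 1995 + \frac{34}{11} = \frac{21979}{11}$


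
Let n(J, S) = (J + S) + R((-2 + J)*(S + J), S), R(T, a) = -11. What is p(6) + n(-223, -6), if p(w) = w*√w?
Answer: -240 + 6*√6 ≈ -225.30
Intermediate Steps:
p(w) = w^(3/2)
n(J, S) = -11 + J + S (n(J, S) = (J + S) - 11 = -11 + J + S)
p(6) + n(-223, -6) = 6^(3/2) + (-11 - 223 - 6) = 6*√6 - 240 = -240 + 6*√6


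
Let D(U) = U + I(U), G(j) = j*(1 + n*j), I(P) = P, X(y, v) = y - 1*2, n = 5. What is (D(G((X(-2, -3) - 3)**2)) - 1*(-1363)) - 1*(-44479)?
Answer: 69950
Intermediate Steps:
X(y, v) = -2 + y (X(y, v) = y - 2 = -2 + y)
G(j) = j*(1 + 5*j)
D(U) = 2*U (D(U) = U + U = 2*U)
(D(G((X(-2, -3) - 3)**2)) - 1*(-1363)) - 1*(-44479) = (2*(((-2 - 2) - 3)**2*(1 + 5*((-2 - 2) - 3)**2)) - 1*(-1363)) - 1*(-44479) = (2*((-4 - 3)**2*(1 + 5*(-4 - 3)**2)) + 1363) + 44479 = (2*((-7)**2*(1 + 5*(-7)**2)) + 1363) + 44479 = (2*(49*(1 + 5*49)) + 1363) + 44479 = (2*(49*(1 + 245)) + 1363) + 44479 = (2*(49*246) + 1363) + 44479 = (2*12054 + 1363) + 44479 = (24108 + 1363) + 44479 = 25471 + 44479 = 69950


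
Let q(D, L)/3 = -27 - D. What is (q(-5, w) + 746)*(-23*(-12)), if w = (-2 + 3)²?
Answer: 187680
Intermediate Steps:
w = 1 (w = 1² = 1)
q(D, L) = -81 - 3*D (q(D, L) = 3*(-27 - D) = -81 - 3*D)
(q(-5, w) + 746)*(-23*(-12)) = ((-81 - 3*(-5)) + 746)*(-23*(-12)) = ((-81 + 15) + 746)*276 = (-66 + 746)*276 = 680*276 = 187680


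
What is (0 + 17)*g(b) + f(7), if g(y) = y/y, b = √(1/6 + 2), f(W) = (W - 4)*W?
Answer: 38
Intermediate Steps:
f(W) = W*(-4 + W) (f(W) = (-4 + W)*W = W*(-4 + W))
b = √78/6 (b = √(⅙ + 2) = √(13/6) = √78/6 ≈ 1.4720)
g(y) = 1
(0 + 17)*g(b) + f(7) = (0 + 17)*1 + 7*(-4 + 7) = 17*1 + 7*3 = 17 + 21 = 38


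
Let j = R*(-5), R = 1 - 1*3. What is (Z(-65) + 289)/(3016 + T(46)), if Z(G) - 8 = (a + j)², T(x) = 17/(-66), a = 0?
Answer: 26202/199039 ≈ 0.13164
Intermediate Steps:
R = -2 (R = 1 - 3 = -2)
j = 10 (j = -2*(-5) = 10)
T(x) = -17/66 (T(x) = 17*(-1/66) = -17/66)
Z(G) = 108 (Z(G) = 8 + (0 + 10)² = 8 + 10² = 8 + 100 = 108)
(Z(-65) + 289)/(3016 + T(46)) = (108 + 289)/(3016 - 17/66) = 397/(199039/66) = 397*(66/199039) = 26202/199039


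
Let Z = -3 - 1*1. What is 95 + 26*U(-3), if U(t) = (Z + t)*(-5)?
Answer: 1005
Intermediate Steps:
Z = -4 (Z = -3 - 1 = -4)
U(t) = 20 - 5*t (U(t) = (-4 + t)*(-5) = 20 - 5*t)
95 + 26*U(-3) = 95 + 26*(20 - 5*(-3)) = 95 + 26*(20 + 15) = 95 + 26*35 = 95 + 910 = 1005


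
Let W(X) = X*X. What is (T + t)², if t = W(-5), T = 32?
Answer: 3249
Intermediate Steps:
W(X) = X²
t = 25 (t = (-5)² = 25)
(T + t)² = (32 + 25)² = 57² = 3249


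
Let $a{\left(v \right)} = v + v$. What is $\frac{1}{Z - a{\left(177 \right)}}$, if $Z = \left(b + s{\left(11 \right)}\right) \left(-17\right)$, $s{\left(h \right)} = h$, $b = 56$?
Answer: $- \frac{1}{1493} \approx -0.00066979$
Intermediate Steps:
$a{\left(v \right)} = 2 v$
$Z = -1139$ ($Z = \left(56 + 11\right) \left(-17\right) = 67 \left(-17\right) = -1139$)
$\frac{1}{Z - a{\left(177 \right)}} = \frac{1}{-1139 - 2 \cdot 177} = \frac{1}{-1139 - 354} = \frac{1}{-1493} = - \frac{1}{1493}$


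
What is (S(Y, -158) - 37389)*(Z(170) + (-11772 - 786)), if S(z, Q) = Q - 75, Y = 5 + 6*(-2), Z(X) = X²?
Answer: -614818724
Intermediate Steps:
Y = -7 (Y = 5 - 12 = -7)
S(z, Q) = -75 + Q
(S(Y, -158) - 37389)*(Z(170) + (-11772 - 786)) = ((-75 - 158) - 37389)*(170² + (-11772 - 786)) = (-233 - 37389)*(28900 - 12558) = -37622*16342 = -614818724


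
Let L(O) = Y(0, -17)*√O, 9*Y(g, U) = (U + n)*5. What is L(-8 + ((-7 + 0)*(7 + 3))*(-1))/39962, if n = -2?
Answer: -95*√62/359658 ≈ -0.0020798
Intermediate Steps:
Y(g, U) = -10/9 + 5*U/9 (Y(g, U) = ((U - 2)*5)/9 = ((-2 + U)*5)/9 = (-10 + 5*U)/9 = -10/9 + 5*U/9)
L(O) = -95*√O/9 (L(O) = (-10/9 + (5/9)*(-17))*√O = (-10/9 - 85/9)*√O = -95*√O/9)
L(-8 + ((-7 + 0)*(7 + 3))*(-1))/39962 = -95*√(-8 + ((-7 + 0)*(7 + 3))*(-1))/9/39962 = -95*√(-8 - 7*10*(-1))/9*(1/39962) = -95*√(-8 - 70*(-1))/9*(1/39962) = -95*√(-8 + 70)/9*(1/39962) = -95*√62/9*(1/39962) = -95*√62/359658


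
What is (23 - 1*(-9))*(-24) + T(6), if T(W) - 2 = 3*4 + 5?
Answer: -749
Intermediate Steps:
T(W) = 19 (T(W) = 2 + (3*4 + 5) = 2 + (12 + 5) = 2 + 17 = 19)
(23 - 1*(-9))*(-24) + T(6) = (23 - 1*(-9))*(-24) + 19 = (23 + 9)*(-24) + 19 = 32*(-24) + 19 = -768 + 19 = -749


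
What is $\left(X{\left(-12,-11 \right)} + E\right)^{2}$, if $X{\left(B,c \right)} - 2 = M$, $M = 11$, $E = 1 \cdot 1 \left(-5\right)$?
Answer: $64$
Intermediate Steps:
$E = -5$ ($E = 1 \left(-5\right) = -5$)
$X{\left(B,c \right)} = 13$ ($X{\left(B,c \right)} = 2 + 11 = 13$)
$\left(X{\left(-12,-11 \right)} + E\right)^{2} = \left(13 - 5\right)^{2} = 8^{2} = 64$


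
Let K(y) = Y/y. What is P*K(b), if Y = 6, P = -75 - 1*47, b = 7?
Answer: -732/7 ≈ -104.57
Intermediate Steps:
P = -122 (P = -75 - 47 = -122)
K(y) = 6/y
P*K(b) = -732/7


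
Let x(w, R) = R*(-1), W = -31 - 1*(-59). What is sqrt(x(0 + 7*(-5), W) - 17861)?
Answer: I*sqrt(17889) ≈ 133.75*I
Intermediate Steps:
W = 28 (W = -31 + 59 = 28)
x(w, R) = -R
sqrt(x(0 + 7*(-5), W) - 17861) = sqrt(-1*28 - 17861) = sqrt(-28 - 17861) = sqrt(-17889) = I*sqrt(17889)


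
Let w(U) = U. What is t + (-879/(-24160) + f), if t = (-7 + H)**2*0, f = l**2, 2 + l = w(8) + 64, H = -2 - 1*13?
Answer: 118384879/24160 ≈ 4900.0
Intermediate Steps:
H = -15 (H = -2 - 13 = -15)
l = 70 (l = -2 + (8 + 64) = -2 + 72 = 70)
f = 4900 (f = 70**2 = 4900)
t = 0 (t = (-7 - 15)**2*0 = (-22)**2*0 = 484*0 = 0)
t + (-879/(-24160) + f) = 0 + (-879/(-24160) + 4900) = 0 + (-879*(-1/24160) + 4900) = 0 + (879/24160 + 4900) = 0 + 118384879/24160 = 118384879/24160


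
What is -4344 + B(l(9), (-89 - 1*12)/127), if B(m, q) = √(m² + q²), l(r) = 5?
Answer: -4344 + √413426/127 ≈ -4338.9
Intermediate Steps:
-4344 + B(l(9), (-89 - 1*12)/127) = -4344 + √(5² + ((-89 - 1*12)/127)²) = -4344 + √(25 + ((-89 - 12)*(1/127))²) = -4344 + √(25 + (-101*1/127)²) = -4344 + √(25 + (-101/127)²) = -4344 + √(25 + 10201/16129) = -4344 + √(413426/16129) = -4344 + √413426/127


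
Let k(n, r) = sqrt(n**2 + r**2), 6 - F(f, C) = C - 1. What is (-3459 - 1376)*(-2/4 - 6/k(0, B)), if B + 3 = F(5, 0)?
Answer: 9670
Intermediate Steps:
F(f, C) = 7 - C (F(f, C) = 6 - (C - 1) = 6 - (-1 + C) = 6 + (1 - C) = 7 - C)
B = 4 (B = -3 + (7 - 1*0) = -3 + (7 + 0) = -3 + 7 = 4)
(-3459 - 1376)*(-2/4 - 6/k(0, B)) = (-3459 - 1376)*(-2/4 - 6/sqrt(0**2 + 4**2)) = -4835*(-2*1/4 - 6/sqrt(0 + 16)) = -4835*(-1/2 - 6/(sqrt(16))) = -4835*(-1/2 - 6/4) = -4835*(-1/2 - 6*1/4) = -4835*(-1/2 - 3/2) = -4835*(-2) = 9670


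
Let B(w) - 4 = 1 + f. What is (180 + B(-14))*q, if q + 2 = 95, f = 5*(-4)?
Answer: 15345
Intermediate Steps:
f = -20
q = 93 (q = -2 + 95 = 93)
B(w) = -15 (B(w) = 4 + (1 - 20) = 4 - 19 = -15)
(180 + B(-14))*q = (180 - 15)*93 = 165*93 = 15345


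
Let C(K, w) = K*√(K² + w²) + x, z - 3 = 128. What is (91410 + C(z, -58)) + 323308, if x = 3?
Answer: 414721 + 655*√821 ≈ 4.3349e+5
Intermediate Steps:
z = 131 (z = 3 + 128 = 131)
C(K, w) = 3 + K*√(K² + w²) (C(K, w) = K*√(K² + w²) + 3 = 3 + K*√(K² + w²))
(91410 + C(z, -58)) + 323308 = (91410 + (3 + 131*√(131² + (-58)²))) + 323308 = (91410 + (3 + 131*√(17161 + 3364))) + 323308 = (91410 + (3 + 131*√20525)) + 323308 = (91410 + (3 + 131*(5*√821))) + 323308 = (91410 + (3 + 655*√821)) + 323308 = (91413 + 655*√821) + 323308 = 414721 + 655*√821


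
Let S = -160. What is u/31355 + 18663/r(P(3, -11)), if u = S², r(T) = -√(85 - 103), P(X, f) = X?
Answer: 5120/6271 + 6221*I*√2/2 ≈ 0.81646 + 4398.9*I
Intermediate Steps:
r(T) = -3*I*√2 (r(T) = -√(-18) = -3*I*√2)
u = 25600 (u = (-160)² = 25600)
u/31355 + 18663/r(P(3, -11)) = 25600/31355 + 18663/((-3*I*√2)) = 25600*(1/31355) + 18663*(I*√2/6) = 5120/6271 + 6221*I*√2/2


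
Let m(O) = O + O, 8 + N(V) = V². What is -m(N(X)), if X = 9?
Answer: -146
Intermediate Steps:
N(V) = -8 + V²
m(O) = 2*O
-m(N(X)) = -2*(-8 + 9²) = -2*(-8 + 81) = -2*73 = -1*146 = -146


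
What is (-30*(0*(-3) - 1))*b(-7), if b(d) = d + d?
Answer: -420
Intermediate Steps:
b(d) = 2*d
(-30*(0*(-3) - 1))*b(-7) = (-30*(0*(-3) - 1))*(2*(-7)) = -30*(0 - 1)*(-14) = -30*(-1)*(-14) = 30*(-14) = -420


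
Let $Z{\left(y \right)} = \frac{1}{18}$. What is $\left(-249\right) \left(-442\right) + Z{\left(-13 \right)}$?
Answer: $\frac{1981045}{18} \approx 1.1006 \cdot 10^{5}$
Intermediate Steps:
$Z{\left(y \right)} = \frac{1}{18}$
$\left(-249\right) \left(-442\right) + Z{\left(-13 \right)} = \left(-249\right) \left(-442\right) + \frac{1}{18} = 110058 + \frac{1}{18} = \frac{1981045}{18}$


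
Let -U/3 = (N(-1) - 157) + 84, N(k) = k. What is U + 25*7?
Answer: 397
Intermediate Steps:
U = 222 (U = -3*((-1 - 157) + 84) = -3*(-158 + 84) = -3*(-74) = 222)
U + 25*7 = 222 + 25*7 = 222 + 175 = 397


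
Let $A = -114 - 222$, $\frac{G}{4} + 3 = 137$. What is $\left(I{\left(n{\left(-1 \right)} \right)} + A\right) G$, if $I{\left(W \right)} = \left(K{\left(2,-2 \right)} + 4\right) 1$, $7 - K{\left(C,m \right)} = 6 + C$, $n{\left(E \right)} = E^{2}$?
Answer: $-178488$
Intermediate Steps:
$G = 536$ ($G = -12 + 4 \cdot 137 = -12 + 548 = 536$)
$A = -336$ ($A = -114 - 222 = -336$)
$K{\left(C,m \right)} = 1 - C$ ($K{\left(C,m \right)} = 7 - \left(6 + C\right) = 1 - C$)
$I{\left(W \right)} = 3$ ($I{\left(W \right)} = \left(\left(1 - 2\right) + 4\right) 1 = \left(-1 + 4\right) 1 = 3 \cdot 1 = 3$)
$\left(I{\left(n{\left(-1 \right)} \right)} + A\right) G = \left(3 - 336\right) 536 = \left(-333\right) 536 = -178488$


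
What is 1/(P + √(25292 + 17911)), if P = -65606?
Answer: -65606/4304104033 - √43203/4304104033 ≈ -1.5291e-5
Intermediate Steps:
1/(P + √(25292 + 17911)) = 1/(-65606 + √(25292 + 17911)) = 1/(-65606 + √43203)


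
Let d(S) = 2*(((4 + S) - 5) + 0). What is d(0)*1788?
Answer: -3576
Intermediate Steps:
d(S) = -2 + 2*S (d(S) = 2*((-1 + S) + 0) = 2*(-1 + S) = -2 + 2*S)
d(0)*1788 = (-2 + 2*0)*1788 = (-2 + 0)*1788 = -2*1788 = -3576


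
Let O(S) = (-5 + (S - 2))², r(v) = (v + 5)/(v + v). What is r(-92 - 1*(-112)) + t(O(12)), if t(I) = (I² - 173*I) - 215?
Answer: -31315/8 ≈ -3914.4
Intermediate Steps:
r(v) = (5 + v)/(2*v) (r(v) = (5 + v)/((2*v)) = (5 + v)*(1/(2*v)) = (5 + v)/(2*v))
O(S) = (-7 + S)² (O(S) = (-5 + (-2 + S))² = (-7 + S)²)
t(I) = -215 + I² - 173*I
r(-92 - 1*(-112)) + t(O(12)) = (5 + (-92 - 1*(-112)))/(2*(-92 - 1*(-112))) + (-215 + ((-7 + 12)²)² - 173*(-7 + 12)²) = (5 + (-92 + 112))/(2*(-92 + 112)) + (-215 + (5²)² - 173*5²) = (½)*(5 + 20)/20 + (-215 + 25² - 173*25) = (½)*(1/20)*25 + (-215 + 625 - 4325) = 5/8 - 3915 = -31315/8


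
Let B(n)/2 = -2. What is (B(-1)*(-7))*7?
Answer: 196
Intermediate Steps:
B(n) = -4 (B(n) = 2*(-2) = -4)
(B(-1)*(-7))*7 = -4*(-7)*7 = 28*7 = 196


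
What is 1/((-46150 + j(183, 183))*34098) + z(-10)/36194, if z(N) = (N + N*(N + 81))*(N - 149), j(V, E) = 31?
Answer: 90013658474783/28458720785214 ≈ 3.1630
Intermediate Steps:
z(N) = (-149 + N)*(N + N*(81 + N)) (z(N) = (N + N*(81 + N))*(-149 + N) = (-149 + N)*(N + N*(81 + N)))
1/((-46150 + j(183, 183))*34098) + z(-10)/36194 = 1/((-46150 + 31)*34098) - 10*(-12218 + (-10)² - 67*(-10))/36194 = (1/34098)/(-46119) - 10*(-12218 + 100 + 670)*(1/36194) = -1/46119*1/34098 - 10*(-11448)*(1/36194) = -1/1572565662 + 114480*(1/36194) = -1/1572565662 + 57240/18097 = 90013658474783/28458720785214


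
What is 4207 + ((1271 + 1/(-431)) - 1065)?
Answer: 1902002/431 ≈ 4413.0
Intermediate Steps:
4207 + ((1271 + 1/(-431)) - 1065) = 4207 + ((1271 - 1/431) - 1065) = 4207 + (547800/431 - 1065) = 4207 + 88785/431 = 1902002/431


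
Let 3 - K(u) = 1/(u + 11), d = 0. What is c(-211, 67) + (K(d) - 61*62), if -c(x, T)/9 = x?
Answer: -20681/11 ≈ -1880.1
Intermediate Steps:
K(u) = 3 - 1/(11 + u) (K(u) = 3 - 1/(u + 11) = 3 - 1/(11 + u))
c(x, T) = -9*x
c(-211, 67) + (K(d) - 61*62) = -9*(-211) + ((32 + 3*0)/(11 + 0) - 61*62) = 1899 + ((32 + 0)/11 - 3782) = 1899 + ((1/11)*32 - 3782) = 1899 + (32/11 - 3782) = 1899 - 41570/11 = -20681/11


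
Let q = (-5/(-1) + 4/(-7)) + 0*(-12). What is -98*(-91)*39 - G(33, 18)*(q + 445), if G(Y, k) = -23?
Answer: 2506972/7 ≈ 3.5814e+5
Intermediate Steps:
q = 31/7 (q = (-5*(-1) + 4*(-⅐)) + 0 = (5 - 4/7) + 0 = 31/7 + 0 = 31/7 ≈ 4.4286)
-98*(-91)*39 - G(33, 18)*(q + 445) = -98*(-91)*39 - (-23)*(31/7 + 445) = 8918*39 - (-23)*3146/7 = 347802 - 1*(-72358/7) = 347802 + 72358/7 = 2506972/7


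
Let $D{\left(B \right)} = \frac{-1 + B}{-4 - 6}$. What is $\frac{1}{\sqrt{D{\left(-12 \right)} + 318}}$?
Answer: $\frac{\sqrt{31930}}{3193} \approx 0.055963$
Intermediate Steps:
$D{\left(B \right)} = \frac{1}{10} - \frac{B}{10}$ ($D{\left(B \right)} = \frac{-1 + B}{-10} = \left(-1 + B\right) \left(- \frac{1}{10}\right) = \frac{1}{10} - \frac{B}{10}$)
$\frac{1}{\sqrt{D{\left(-12 \right)} + 318}} = \frac{1}{\sqrt{\left(\frac{1}{10} - - \frac{6}{5}\right) + 318}} = \frac{1}{\sqrt{\left(\frac{1}{10} + \frac{6}{5}\right) + 318}} = \frac{1}{\sqrt{\frac{13}{10} + 318}} = \frac{1}{\sqrt{\frac{3193}{10}}} = \frac{1}{\frac{1}{10} \sqrt{31930}} = \frac{\sqrt{31930}}{3193}$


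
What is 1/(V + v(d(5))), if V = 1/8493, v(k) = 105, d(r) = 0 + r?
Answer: 8493/891766 ≈ 0.0095238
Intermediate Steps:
d(r) = r
V = 1/8493 ≈ 0.00011774
1/(V + v(d(5))) = 1/(1/8493 + 105) = 1/(891766/8493) = 8493/891766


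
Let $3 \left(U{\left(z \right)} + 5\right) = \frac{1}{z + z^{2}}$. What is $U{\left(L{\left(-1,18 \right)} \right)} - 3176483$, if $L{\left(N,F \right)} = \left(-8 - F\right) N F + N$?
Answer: $- \frac{2082721533983}{655668} \approx -3.1765 \cdot 10^{6}$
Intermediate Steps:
$L{\left(N,F \right)} = N + F N \left(-8 - F\right)$ ($L{\left(N,F \right)} = N \left(-8 - F\right) F + N = F N \left(-8 - F\right) + N = N + F N \left(-8 - F\right)$)
$U{\left(z \right)} = -5 + \frac{1}{3 \left(z + z^{2}\right)}$
$U{\left(L{\left(-1,18 \right)} \right)} - 3176483 = \frac{1 - 15 \left(- (1 - 18^{2} - 144)\right) - 15 \left(- (1 - 18^{2} - 144)\right)^{2}}{3 \left(- (1 - 18^{2} - 144)\right) \left(1 - \left(1 - 18^{2} - 144\right)\right)} - 3176483 = \frac{1 - 15 \left(- (1 - 324 - 144)\right) - 15 \left(- (1 - 324 - 144)\right)^{2}}{3 \left(- (1 - 324 - 144)\right) \left(1 - \left(1 - 324 - 144\right)\right)} - 3176483 = \frac{1 - 15 \left(\left(-1\right) \left(-467\right)\right) - 15 \left(\left(-1\right) \left(-467\right)\right)^{2}}{3 \left(\left(-1\right) \left(-467\right)\right) \left(1 - -467\right)} - 3176483 = \frac{1 - 7005 - 15 \cdot 467^{2}}{3 \cdot 467 \left(1 + 467\right)} - 3176483 = \frac{1}{3} \cdot \frac{1}{467} \cdot \frac{1}{468} \left(1 - 7005 - 3271335\right) - 3176483 = \frac{1}{3} \cdot \frac{1}{467} \cdot \frac{1}{468} \left(-3278339\right) - 3176483 = - \frac{3278339}{655668} - 3176483 = - \frac{2082721533983}{655668}$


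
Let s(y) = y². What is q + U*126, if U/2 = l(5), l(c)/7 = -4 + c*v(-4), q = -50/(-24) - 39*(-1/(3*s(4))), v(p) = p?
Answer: -2031989/48 ≈ -42333.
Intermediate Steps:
q = 139/48 (q = -50/(-24) - 39/(4²*(-3)) = -50*(-1/24) - 39/(16*(-3)) = 25/12 - 39/(-48) = 25/12 - 39*(-1/48) = 25/12 + 13/16 = 139/48 ≈ 2.8958)
l(c) = -28 - 28*c (l(c) = 7*(-4 + c*(-4)) = 7*(-4 - 4*c) = -28 - 28*c)
U = -336 (U = 2*(-28 - 28*5) = 2*(-28 - 140) = 2*(-168) = -336)
q + U*126 = 139/48 - 336*126 = 139/48 - 42336 = -2031989/48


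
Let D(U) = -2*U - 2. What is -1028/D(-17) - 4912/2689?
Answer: -730369/21512 ≈ -33.952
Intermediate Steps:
D(U) = -2 - 2*U
-1028/D(-17) - 4912/2689 = -1028/(-2 - 2*(-17)) - 4912/2689 = -1028/(-2 + 34) - 4912*1/2689 = -1028/32 - 4912/2689 = -1028*1/32 - 4912/2689 = -257/8 - 4912/2689 = -730369/21512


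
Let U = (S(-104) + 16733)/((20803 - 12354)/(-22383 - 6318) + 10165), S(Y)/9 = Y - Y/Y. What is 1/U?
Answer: 72934304/113282847 ≈ 0.64382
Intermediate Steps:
S(Y) = -9 + 9*Y (S(Y) = 9*(Y - Y/Y) = 9*(Y - 1*1) = 9*(Y - 1) = 9*(-1 + Y) = -9 + 9*Y)
U = 113282847/72934304 (U = ((-9 + 9*(-104)) + 16733)/((20803 - 12354)/(-22383 - 6318) + 10165) = ((-9 - 936) + 16733)/(8449/(-28701) + 10165) = (-945 + 16733)/(8449*(-1/28701) + 10165) = 15788/(-8449/28701 + 10165) = 15788/(291737216/28701) = 15788*(28701/291737216) = 113282847/72934304 ≈ 1.5532)
1/U = 1/(113282847/72934304) = 72934304/113282847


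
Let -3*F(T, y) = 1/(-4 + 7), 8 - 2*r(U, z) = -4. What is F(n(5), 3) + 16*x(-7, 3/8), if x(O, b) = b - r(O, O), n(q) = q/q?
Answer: -811/9 ≈ -90.111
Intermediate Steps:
r(U, z) = 6 (r(U, z) = 4 - ½*(-4) = 4 + 2 = 6)
n(q) = 1
x(O, b) = -6 + b (x(O, b) = b - 1*6 = b - 6 = -6 + b)
F(T, y) = -⅑ (F(T, y) = -1/(3*(-4 + 7)) = -⅓/3 = -⅓*⅓ = -⅑)
F(n(5), 3) + 16*x(-7, 3/8) = -⅑ + 16*(-6 + 3/8) = -⅑ + 16*(-45/8) = -⅑ - 90 = -811/9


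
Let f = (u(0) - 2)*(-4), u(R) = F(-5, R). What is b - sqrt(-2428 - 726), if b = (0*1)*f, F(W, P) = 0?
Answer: -I*sqrt(3154) ≈ -56.16*I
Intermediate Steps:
u(R) = 0
f = 8 (f = (0 - 2)*(-4) = -2*(-4) = 8)
b = 0 (b = (0*1)*8 = 0*8 = 0)
b - sqrt(-2428 - 726) = 0 - sqrt(-2428 - 726) = 0 - sqrt(-3154) = 0 - I*sqrt(3154) = -I*sqrt(3154)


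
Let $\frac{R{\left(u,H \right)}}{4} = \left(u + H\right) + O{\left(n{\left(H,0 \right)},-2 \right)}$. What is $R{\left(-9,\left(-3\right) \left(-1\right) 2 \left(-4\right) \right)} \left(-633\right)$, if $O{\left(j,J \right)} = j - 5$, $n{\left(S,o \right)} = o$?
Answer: $96216$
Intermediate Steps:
$O{\left(j,J \right)} = -5 + j$
$R{\left(u,H \right)} = -20 + 4 H + 4 u$ ($R{\left(u,H \right)} = 4 \left(\left(u + H\right) + \left(-5 + 0\right)\right) = 4 \left(\left(H + u\right) - 5\right) = 4 \left(-5 + H + u\right) = -20 + 4 H + 4 u$)
$R{\left(-9,\left(-3\right) \left(-1\right) 2 \left(-4\right) \right)} \left(-633\right) = \left(-20 + 4 \left(-3\right) \left(-1\right) 2 \left(-4\right) + 4 \left(-9\right)\right) \left(-633\right) = \left(-20 + 4 \cdot 3 \cdot 2 \left(-4\right) - 36\right) \left(-633\right) = \left(-20 + 4 \cdot 6 \left(-4\right) - 36\right) \left(-633\right) = \left(-20 + 4 \left(-24\right) - 36\right) \left(-633\right) = \left(-20 - 96 - 36\right) \left(-633\right) = \left(-152\right) \left(-633\right) = 96216$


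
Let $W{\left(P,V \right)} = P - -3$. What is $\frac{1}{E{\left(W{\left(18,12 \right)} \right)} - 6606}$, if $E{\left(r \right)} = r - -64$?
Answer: $- \frac{1}{6521} \approx -0.00015335$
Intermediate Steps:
$W{\left(P,V \right)} = 3 + P$ ($W{\left(P,V \right)} = P + 3 = 3 + P$)
$E{\left(r \right)} = 64 + r$ ($E{\left(r \right)} = r + 64 = 64 + r$)
$\frac{1}{E{\left(W{\left(18,12 \right)} \right)} - 6606} = \frac{1}{\left(64 + \left(3 + 18\right)\right) - 6606} = \frac{1}{\left(64 + 21\right) - 6606} = \frac{1}{85 - 6606} = \frac{1}{-6521} = - \frac{1}{6521}$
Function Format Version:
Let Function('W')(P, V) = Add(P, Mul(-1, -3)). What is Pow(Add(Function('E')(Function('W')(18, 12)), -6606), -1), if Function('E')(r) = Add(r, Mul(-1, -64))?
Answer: Rational(-1, 6521) ≈ -0.00015335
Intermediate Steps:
Function('W')(P, V) = Add(3, P) (Function('W')(P, V) = Add(P, 3) = Add(3, P))
Function('E')(r) = Add(64, r) (Function('E')(r) = Add(r, 64) = Add(64, r))
Pow(Add(Function('E')(Function('W')(18, 12)), -6606), -1) = Pow(Add(Add(64, Add(3, 18)), -6606), -1) = Pow(Add(Add(64, 21), -6606), -1) = Pow(Add(85, -6606), -1) = Pow(-6521, -1) = Rational(-1, 6521)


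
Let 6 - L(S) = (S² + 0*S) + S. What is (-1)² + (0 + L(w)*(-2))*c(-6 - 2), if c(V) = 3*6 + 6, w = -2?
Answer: -191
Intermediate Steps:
L(S) = 6 - S - S² (L(S) = 6 - ((S² + 0*S) + S) = 6 - ((S² + 0) + S) = 6 - (S² + S) = 6 - (S + S²) = 6 + (-S - S²) = 6 - S - S²)
c(V) = 24 (c(V) = 18 + 6 = 24)
(-1)² + (0 + L(w)*(-2))*c(-6 - 2) = (-1)² + (0 + (6 - 1*(-2) - 1*(-2)²)*(-2))*24 = 1 + (0 + (6 + 2 - 1*4)*(-2))*24 = 1 + (0 + (6 + 2 - 4)*(-2))*24 = 1 + (0 + 4*(-2))*24 = 1 + (0 - 8)*24 = 1 - 8*24 = 1 - 192 = -191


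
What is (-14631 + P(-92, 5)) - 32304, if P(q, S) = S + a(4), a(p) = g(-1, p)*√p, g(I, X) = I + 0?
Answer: -46932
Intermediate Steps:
g(I, X) = I
a(p) = -√p
P(q, S) = -2 + S (P(q, S) = S - √4 = S - 1*2 = S - 2 = -2 + S)
(-14631 + P(-92, 5)) - 32304 = (-14631 + (-2 + 5)) - 32304 = (-14631 + 3) - 32304 = -14628 - 32304 = -46932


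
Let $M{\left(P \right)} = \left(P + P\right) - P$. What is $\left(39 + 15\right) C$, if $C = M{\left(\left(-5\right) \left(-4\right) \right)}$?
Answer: $1080$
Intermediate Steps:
$M{\left(P \right)} = P$ ($M{\left(P \right)} = 2 P - P = P$)
$C = 20$ ($C = \left(-5\right) \left(-4\right) = 20$)
$\left(39 + 15\right) C = \left(39 + 15\right) 20 = 54 \cdot 20 = 1080$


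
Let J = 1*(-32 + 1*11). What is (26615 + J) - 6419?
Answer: 20175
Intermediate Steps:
J = -21 (J = 1*(-32 + 11) = 1*(-21) = -21)
(26615 + J) - 6419 = (26615 - 21) - 6419 = 26594 - 6419 = 20175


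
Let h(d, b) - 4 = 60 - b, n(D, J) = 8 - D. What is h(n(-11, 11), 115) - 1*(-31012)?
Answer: 30961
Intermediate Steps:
h(d, b) = 64 - b (h(d, b) = 4 + (60 - b) = 64 - b)
h(n(-11, 11), 115) - 1*(-31012) = (64 - 1*115) - 1*(-31012) = (64 - 115) + 31012 = -51 + 31012 = 30961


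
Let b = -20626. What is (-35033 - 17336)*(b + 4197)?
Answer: 860370301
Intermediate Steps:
(-35033 - 17336)*(b + 4197) = (-35033 - 17336)*(-20626 + 4197) = -52369*(-16429) = 860370301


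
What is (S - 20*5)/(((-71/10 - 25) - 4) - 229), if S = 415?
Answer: -3150/2651 ≈ -1.1882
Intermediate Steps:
(S - 20*5)/(((-71/10 - 25) - 4) - 229) = (415 - 20*5)/(((-71/10 - 25) - 4) - 229) = (415 - 100)/(((-71*1/10 - 25) - 4) - 229) = 315/(((-71/10 - 25) - 4) - 229) = 315/((-321/10 - 4) - 229) = 315/(-361/10 - 229) = 315/(-2651/10) = 315*(-10/2651) = -3150/2651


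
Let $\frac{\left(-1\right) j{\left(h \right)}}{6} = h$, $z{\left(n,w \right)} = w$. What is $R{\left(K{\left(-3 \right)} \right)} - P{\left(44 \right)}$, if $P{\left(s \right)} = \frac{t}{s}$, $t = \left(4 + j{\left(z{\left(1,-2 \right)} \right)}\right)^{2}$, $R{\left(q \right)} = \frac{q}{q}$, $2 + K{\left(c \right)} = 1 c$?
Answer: $- \frac{53}{11} \approx -4.8182$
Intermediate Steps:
$j{\left(h \right)} = - 6 h$
$K{\left(c \right)} = -2 + c$ ($K{\left(c \right)} = -2 + 1 c = -2 + c$)
$R{\left(q \right)} = 1$
$t = 256$ ($t = \left(4 - -12\right)^{2} = \left(4 + 12\right)^{2} = 16^{2} = 256$)
$P{\left(s \right)} = \frac{256}{s}$
$R{\left(K{\left(-3 \right)} \right)} - P{\left(44 \right)} = 1 - \frac{256}{44} = 1 - 256 \cdot \frac{1}{44} = 1 - \frac{64}{11} = - \frac{53}{11}$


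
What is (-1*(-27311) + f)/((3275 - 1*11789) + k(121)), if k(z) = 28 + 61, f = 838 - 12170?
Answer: -15979/8425 ≈ -1.8966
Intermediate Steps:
f = -11332
k(z) = 89
(-1*(-27311) + f)/((3275 - 1*11789) + k(121)) = (-1*(-27311) - 11332)/((3275 - 1*11789) + 89) = (27311 - 11332)/((3275 - 11789) + 89) = 15979/(-8514 + 89) = 15979/(-8425) = 15979*(-1/8425) = -15979/8425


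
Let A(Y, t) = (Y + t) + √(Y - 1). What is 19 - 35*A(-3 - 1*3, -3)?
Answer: 334 - 35*I*√7 ≈ 334.0 - 92.601*I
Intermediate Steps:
A(Y, t) = Y + t + √(-1 + Y) (A(Y, t) = (Y + t) + √(-1 + Y) = Y + t + √(-1 + Y))
19 - 35*A(-3 - 1*3, -3) = 19 - 35*((-3 - 1*3) - 3 + √(-1 + (-3 - 1*3))) = 19 - 35*((-3 - 3) - 3 + √(-1 + (-3 - 3))) = 19 - 35*(-6 - 3 + √(-1 - 6)) = 19 - 35*(-6 - 3 + √(-7)) = 19 - 35*(-6 - 3 + I*√7) = 19 - 35*(-9 + I*√7) = 19 + (315 - 35*I*√7) = 334 - 35*I*√7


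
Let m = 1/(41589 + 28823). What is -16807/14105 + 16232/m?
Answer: 2302999079359/2015 ≈ 1.1429e+9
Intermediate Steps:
m = 1/70412 ≈ 1.4202e-5
-16807/14105 + 16232/m = -16807/14105 + 16232/(1/70412) = -16807*1/14105 + 16232*70412 = -2401/2015 + 1142927584 = 2302999079359/2015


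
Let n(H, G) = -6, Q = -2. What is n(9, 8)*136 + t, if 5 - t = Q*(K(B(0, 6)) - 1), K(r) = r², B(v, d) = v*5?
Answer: -813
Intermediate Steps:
B(v, d) = 5*v
t = 3 (t = 5 - (-2)*((5*0)² - 1) = 5 - (-2)*(0² - 1) = 5 - (-2)*(0 - 1) = 5 - (-2)*(-1) = 5 - 1*2 = 5 - 2 = 3)
n(9, 8)*136 + t = -6*136 + 3 = -816 + 3 = -813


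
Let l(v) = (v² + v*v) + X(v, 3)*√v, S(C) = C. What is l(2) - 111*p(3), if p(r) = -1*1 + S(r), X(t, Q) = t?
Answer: -214 + 2*√2 ≈ -211.17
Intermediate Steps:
p(r) = -1 + r (p(r) = -1*1 + r = -1 + r)
l(v) = v^(3/2) + 2*v² (l(v) = (v² + v*v) + v*√v = (v² + v²) + v^(3/2) = 2*v² + v^(3/2) = v^(3/2) + 2*v²)
l(2) - 111*p(3) = (2^(3/2) + 2*2²) - 111*(-1 + 3) = (2*√2 + 2*4) - 111*2 = (2*√2 + 8) - 222 = (8 + 2*√2) - 222 = -214 + 2*√2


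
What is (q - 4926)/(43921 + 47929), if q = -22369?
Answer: -5459/18370 ≈ -0.29717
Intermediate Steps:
(q - 4926)/(43921 + 47929) = (-22369 - 4926)/(43921 + 47929) = -27295/91850 = -27295*1/91850 = -5459/18370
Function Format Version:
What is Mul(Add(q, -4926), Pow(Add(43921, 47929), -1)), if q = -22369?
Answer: Rational(-5459, 18370) ≈ -0.29717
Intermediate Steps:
Mul(Add(q, -4926), Pow(Add(43921, 47929), -1)) = Mul(Add(-22369, -4926), Pow(Add(43921, 47929), -1)) = Mul(-27295, Pow(91850, -1)) = Mul(-27295, Rational(1, 91850)) = Rational(-5459, 18370)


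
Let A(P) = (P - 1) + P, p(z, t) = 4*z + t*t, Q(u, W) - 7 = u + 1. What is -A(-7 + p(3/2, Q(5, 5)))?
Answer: -335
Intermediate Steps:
Q(u, W) = 8 + u (Q(u, W) = 7 + (u + 1) = 7 + (1 + u) = 8 + u)
p(z, t) = t² + 4*z (p(z, t) = 4*z + t² = t² + 4*z)
A(P) = -1 + 2*P (A(P) = (-1 + P) + P = -1 + 2*P)
-A(-7 + p(3/2, Q(5, 5))) = -(-1 + 2*(-7 + ((8 + 5)² + 4*(3/2)))) = -(-1 + 2*(-7 + (13² + 4*(3*(½))))) = -(-1 + 2*(-7 + (169 + 4*(3/2)))) = -(-1 + 2*(-7 + (169 + 6))) = -(-1 + 2*(-7 + 175)) = -(-1 + 2*168) = -(-1 + 336) = -1*335 = -335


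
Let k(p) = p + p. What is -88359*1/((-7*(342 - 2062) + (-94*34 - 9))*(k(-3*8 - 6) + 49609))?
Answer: -29453/145921805 ≈ -0.00020184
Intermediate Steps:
k(p) = 2*p
-88359*1/((-7*(342 - 2062) + (-94*34 - 9))*(k(-3*8 - 6) + 49609)) = -88359*1/((-7*(342 - 2062) + (-94*34 - 9))*(2*(-3*8 - 6) + 49609)) = -88359*1/((-7*(-1720) + (-3196 - 9))*(2*(-24 - 6) + 49609)) = -88359*1/((12040 - 3205)*(2*(-30) + 49609)) = -88359*1/(8835*(-60 + 49609)) = -88359/(49549*8835) = -88359/437765415 = -88359*1/437765415 = -29453/145921805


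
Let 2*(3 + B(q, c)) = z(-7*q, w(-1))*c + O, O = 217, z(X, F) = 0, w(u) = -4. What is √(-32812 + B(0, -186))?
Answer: I*√130826/2 ≈ 180.85*I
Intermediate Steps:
B(q, c) = 211/2 (B(q, c) = -3 + (0*c + 217)/2 = -3 + (0 + 217)/2 = -3 + (½)*217 = -3 + 217/2 = 211/2)
√(-32812 + B(0, -186)) = √(-32812 + 211/2) = √(-65413/2) = I*√130826/2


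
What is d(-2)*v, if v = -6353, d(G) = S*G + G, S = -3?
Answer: -25412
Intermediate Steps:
d(G) = -2*G (d(G) = -3*G + G = -2*G)
d(-2)*v = -2*(-2)*(-6353) = 4*(-6353) = -25412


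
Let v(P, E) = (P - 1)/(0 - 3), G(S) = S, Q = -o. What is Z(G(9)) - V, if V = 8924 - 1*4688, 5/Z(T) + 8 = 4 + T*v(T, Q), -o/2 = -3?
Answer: -118613/28 ≈ -4236.2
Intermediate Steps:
o = 6 (o = -2*(-3) = 6)
Q = -6 (Q = -1*6 = -6)
v(P, E) = 1/3 - P/3 (v(P, E) = (-1 + P)/(-3) = (-1 + P)*(-1/3) = 1/3 - P/3)
Z(T) = 5/(-4 + T*(1/3 - T/3)) (Z(T) = 5/(-8 + (4 + T*(1/3 - T/3))) = 5/(-4 + T*(1/3 - T/3)))
V = 4236 (V = 8924 - 4688 = 4236)
Z(G(9)) - V = -15/(12 + 9*(-1 + 9)) - 1*4236 = -15/(12 + 9*8) - 4236 = -15/(12 + 72) - 4236 = -15/84 - 4236 = -15*1/84 - 4236 = -5/28 - 4236 = -118613/28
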